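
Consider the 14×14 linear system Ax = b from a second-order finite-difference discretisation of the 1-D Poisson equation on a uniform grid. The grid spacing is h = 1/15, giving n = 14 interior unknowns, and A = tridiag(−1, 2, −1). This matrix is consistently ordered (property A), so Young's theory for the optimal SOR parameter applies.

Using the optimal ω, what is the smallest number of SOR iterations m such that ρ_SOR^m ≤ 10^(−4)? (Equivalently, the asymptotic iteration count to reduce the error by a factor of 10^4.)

m = 22

With n=14, ρ(Jacobi) = cos(π/15) = 0.9781476.
root = sin(π/15) = 0.2079117  (since 1−cos² = sin²).
ω* = 2/(1 + 0.2079117) = 2/1.2079117 = 1.6557502.
ρ_SOR = ω* − 1 ≈ 0.6557502.
(0.6557502)^m ≤ 10^{−4}  ⇒  m·ln(0.6557502) ≤ −4·ln10  ⇒  m ≥ 21.827  ⇒  m = 22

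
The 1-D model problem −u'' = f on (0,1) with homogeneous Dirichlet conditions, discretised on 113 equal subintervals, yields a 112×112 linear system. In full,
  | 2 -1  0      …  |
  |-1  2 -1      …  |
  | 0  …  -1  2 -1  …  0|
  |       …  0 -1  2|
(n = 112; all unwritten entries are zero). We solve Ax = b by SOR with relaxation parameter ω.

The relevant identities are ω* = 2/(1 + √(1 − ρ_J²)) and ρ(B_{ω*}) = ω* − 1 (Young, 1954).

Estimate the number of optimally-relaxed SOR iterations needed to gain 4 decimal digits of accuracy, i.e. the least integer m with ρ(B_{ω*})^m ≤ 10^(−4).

m = 166

½·tridiag(1,0,1) at n=112: λ_k = cos(kπ/113); max |λ| at k=1 ⇒ ρ_J = cos(π/113) ≈ 0.9996136.
1 − cos²(π/113) = sin²(π/113) ⇒ √(1−ρ_J²) = sin(π/113) = 0.0277981.
ω* = 2 / (1 + 0.0277981) = 2 / 1.0277981 ≈ 1.9459075.
Hence ρ(B_{ω*}) = 1.9459075 − 1 = 0.9459075.
m ≥ 4·ln10 / (−ln 0.9459075) = 165.622; smallest integer m = 166.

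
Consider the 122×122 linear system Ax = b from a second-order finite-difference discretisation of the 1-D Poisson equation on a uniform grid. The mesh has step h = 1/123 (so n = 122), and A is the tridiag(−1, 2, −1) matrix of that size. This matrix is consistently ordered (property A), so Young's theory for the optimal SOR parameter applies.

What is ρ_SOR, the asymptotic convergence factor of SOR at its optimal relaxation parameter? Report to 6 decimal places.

[ρ_J] n=122: ρ(B_J) = cos(π/(n+1)) = cos(π/123) = 0.999674.
1 − cos²(π/123) = sin²(π/123) ⇒ √(1−ρ_J²) = sin(π/123) = 0.0255386.
Young: ω* = 2/(1+√(1−ρ_J²)) = 2/(1+0.0255386) = 2/1.0255386 = 1.950195.
Hence ρ(B_{ω*}) = 1.950195 − 1 = 0.950195.

ρ_SOR = 0.950195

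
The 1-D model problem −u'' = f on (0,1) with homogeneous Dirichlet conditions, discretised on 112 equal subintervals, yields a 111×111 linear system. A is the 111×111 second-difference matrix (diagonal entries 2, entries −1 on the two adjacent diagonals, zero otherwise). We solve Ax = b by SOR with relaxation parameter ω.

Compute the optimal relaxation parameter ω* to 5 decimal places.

ω* = 1.94544

n=111: λ(B_J) = 1 − λ(A)/2 = cos(kπ/112); k=1 gives ρ_J = 0.99961.
root = sin(π/112) = 0.028046  (since 1−cos² = sin²).
So ω* = 2/1.028046 = 1.94544 (Young).
[ρ_SOR] ω* − 1 = 0.94544.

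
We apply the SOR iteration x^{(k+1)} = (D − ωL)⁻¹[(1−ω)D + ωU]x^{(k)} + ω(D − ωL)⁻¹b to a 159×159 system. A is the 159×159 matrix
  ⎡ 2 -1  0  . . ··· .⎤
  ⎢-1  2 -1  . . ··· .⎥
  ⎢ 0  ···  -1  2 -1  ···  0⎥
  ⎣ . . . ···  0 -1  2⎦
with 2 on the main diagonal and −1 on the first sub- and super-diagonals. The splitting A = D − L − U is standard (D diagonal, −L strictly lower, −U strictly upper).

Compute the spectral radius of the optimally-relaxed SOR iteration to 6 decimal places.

B_J for the 159×159 system has eigenvalues cos(kπ/160); ρ_J = cos(π/160) = 0.999807.
√(1−ρ_J²) = |sin(π/160)| = 0.0196337
ω* = 2 / (1 + 0.0196337) = 2 / 1.0196337 ≈ 1.961489.
[ρ_SOR] ω* − 1 = 0.961489.

ρ_SOR = 0.961489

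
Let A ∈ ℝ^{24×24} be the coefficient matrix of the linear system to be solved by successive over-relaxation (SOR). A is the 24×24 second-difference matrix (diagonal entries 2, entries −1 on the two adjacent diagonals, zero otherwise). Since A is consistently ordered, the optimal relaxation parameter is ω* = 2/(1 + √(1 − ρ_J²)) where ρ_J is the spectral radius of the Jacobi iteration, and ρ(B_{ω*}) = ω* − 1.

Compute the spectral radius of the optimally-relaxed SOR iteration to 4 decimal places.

ρ_J = max_k |cos(kπ/25)| = cos(π/25) = 0.9921
√(1−ρ_J²) = |sin(π/25)| = 0.12533
[ω*] 2 ÷ (1 + 0.12533) = 2 ÷ 1.12533 = 1.7773.
[ρ_SOR] ω* − 1 = 0.7773.

ρ_SOR = 0.7773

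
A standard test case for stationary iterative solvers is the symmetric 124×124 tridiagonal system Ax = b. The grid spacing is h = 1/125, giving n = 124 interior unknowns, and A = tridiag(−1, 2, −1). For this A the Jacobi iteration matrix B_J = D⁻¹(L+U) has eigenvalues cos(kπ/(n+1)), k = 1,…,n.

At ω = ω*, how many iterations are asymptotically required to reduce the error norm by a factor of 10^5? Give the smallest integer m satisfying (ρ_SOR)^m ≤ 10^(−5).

spectrum of D⁻¹(L+U) = {cos(kπ/125) : 1≤k≤124}; ρ_J = cos(π/125) = 0.9996842.
√(1−ρ_J²) = |sin(π/125)| = 0.0251301
ω* = 2 / (1 + 0.0251301) = 2 / 1.0251301 ≈ 1.9509719.
ρ(B_{ω*}) = ω*−1 = 0.9509719
(0.9509719)^m ≤ 10^{−5}  ⇒  m·ln(0.9509719) ≤ −5·ln10  ⇒  m ≥ 229.018  ⇒  m = 230

m = 230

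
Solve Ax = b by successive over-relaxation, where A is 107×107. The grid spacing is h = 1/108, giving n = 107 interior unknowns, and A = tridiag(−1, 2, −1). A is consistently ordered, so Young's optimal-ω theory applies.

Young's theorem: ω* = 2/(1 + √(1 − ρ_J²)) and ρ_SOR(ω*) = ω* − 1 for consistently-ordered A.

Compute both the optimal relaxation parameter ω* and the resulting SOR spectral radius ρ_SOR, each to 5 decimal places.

ω* = 1.94347, ρ_SOR = 0.94347

ρ_J = max_k |cos(kπ/108)| = cos(π/108) = 0.99958
1 − cos²(π/108) = sin²(π/108) ⇒ √(1−ρ_J²) = sin(π/108) = 0.029085.
Young: ω* = 2/(1+√(1−ρ_J²)) = 2/(1+0.029085) = 2/1.029085 = 1.94347.
At ω = 1.94347 every |λ(B_ω)| = ω−1, so ρ_SOR = 0.94347.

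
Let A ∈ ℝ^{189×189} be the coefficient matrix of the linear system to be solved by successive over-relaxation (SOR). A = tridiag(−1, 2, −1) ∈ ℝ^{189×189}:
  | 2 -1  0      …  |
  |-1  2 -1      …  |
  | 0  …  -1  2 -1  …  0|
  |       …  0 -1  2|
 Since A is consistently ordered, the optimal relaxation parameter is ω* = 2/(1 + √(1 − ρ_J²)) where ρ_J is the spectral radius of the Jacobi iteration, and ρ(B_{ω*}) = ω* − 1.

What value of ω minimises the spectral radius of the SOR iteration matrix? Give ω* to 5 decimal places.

B_J for the 189×189 system has eigenvalues cos(kπ/190); ρ_J = cos(π/190) = 0.99986.
√(1−ρ_J²) = |sin(π/190)| = 0.016534
ω* = 2 / (1 + 0.016534) = 2 / 1.016534 ≈ 1.96747.
At ω = 1.96747 every |λ(B_ω)| = ω−1, so ρ_SOR = 0.96747.

ω* = 1.96747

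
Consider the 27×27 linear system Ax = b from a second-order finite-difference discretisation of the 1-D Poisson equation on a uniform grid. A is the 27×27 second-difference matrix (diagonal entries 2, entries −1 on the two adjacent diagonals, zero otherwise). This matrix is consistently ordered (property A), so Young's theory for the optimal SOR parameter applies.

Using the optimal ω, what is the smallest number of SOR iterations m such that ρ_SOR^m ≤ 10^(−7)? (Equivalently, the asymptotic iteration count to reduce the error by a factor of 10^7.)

m = 72

B_J for the 27×27 system has eigenvalues cos(kπ/28); ρ_J = cos(π/28) = 0.9937122.
√(1 − cos²(π/28)) = sin(π/28) ≈ 0.1119645.
ω* = 2 / (1 + 0.1119645) = 2 / 1.1119645 ≈ 1.7986186.
Hence ρ(B_{ω*}) = 1.7986186 − 1 = 0.7986186.
m ≥ 7·ln10 / (−ln 0.7986186) = 71.677; smallest integer m = 72.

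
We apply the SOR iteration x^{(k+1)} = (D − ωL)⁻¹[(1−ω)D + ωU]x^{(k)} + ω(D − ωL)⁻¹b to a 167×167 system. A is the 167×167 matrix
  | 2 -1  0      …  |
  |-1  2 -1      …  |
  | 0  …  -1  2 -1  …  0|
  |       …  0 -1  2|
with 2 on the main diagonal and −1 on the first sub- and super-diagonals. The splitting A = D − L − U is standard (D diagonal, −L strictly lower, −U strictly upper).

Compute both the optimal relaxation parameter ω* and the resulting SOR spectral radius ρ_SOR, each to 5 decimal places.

½·tridiag(1,0,1) at n=167: λ_k = cos(kπ/168); max |λ| at k=1 ⇒ ρ_J = cos(π/168) ≈ 0.99983.
√(1−ρ_J²) simplifies to sin(π/168) = 0.018699.
Young: ω* = 2/(1+√(1−ρ_J²)) = 2/(1+0.018699) = 2/1.018699 = 1.96329.
ρ_SOR = ω* − 1 ≈ 0.96329.

ω* = 1.96329, ρ_SOR = 0.96329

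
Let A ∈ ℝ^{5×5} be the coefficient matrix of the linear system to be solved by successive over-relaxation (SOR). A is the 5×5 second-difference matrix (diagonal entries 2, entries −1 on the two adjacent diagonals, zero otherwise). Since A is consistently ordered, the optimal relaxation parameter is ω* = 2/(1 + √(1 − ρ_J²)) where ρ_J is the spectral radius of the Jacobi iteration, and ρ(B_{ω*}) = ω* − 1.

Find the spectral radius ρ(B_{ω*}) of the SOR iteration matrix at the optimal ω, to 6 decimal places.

ρ_SOR = 0.333333

½·tridiag(1,0,1) at n=5: λ_k = cos(kπ/6); max |λ| at k=1 ⇒ ρ_J = cos(π/6) ≈ 0.866025.
√(1−ρ_J²) simplifies to sin(π/6) = 0.5000000.
ω* = 2/(1+0.5000000) = 1.333333
ρ(B_{ω*}) = ω*−1 = 0.333333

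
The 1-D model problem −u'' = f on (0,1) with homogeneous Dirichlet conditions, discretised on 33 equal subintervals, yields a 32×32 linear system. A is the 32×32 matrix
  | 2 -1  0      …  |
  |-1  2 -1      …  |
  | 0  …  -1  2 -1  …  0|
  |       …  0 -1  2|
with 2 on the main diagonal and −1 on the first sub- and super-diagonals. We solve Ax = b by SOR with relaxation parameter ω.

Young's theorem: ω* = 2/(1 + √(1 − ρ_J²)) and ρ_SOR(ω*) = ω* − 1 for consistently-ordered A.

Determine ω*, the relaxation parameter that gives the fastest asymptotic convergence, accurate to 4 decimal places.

ω* = 1.8264

[ρ_J] n=32: ρ(B_J) = cos(π/(n+1)) = cos(π/33) = 0.9955.
√(1−ρ_J²) = |sin(π/33)| = 0.09506
So ω* = 2/1.09506 = 1.8264 (Young).
[ρ_SOR] ω* − 1 = 0.8264.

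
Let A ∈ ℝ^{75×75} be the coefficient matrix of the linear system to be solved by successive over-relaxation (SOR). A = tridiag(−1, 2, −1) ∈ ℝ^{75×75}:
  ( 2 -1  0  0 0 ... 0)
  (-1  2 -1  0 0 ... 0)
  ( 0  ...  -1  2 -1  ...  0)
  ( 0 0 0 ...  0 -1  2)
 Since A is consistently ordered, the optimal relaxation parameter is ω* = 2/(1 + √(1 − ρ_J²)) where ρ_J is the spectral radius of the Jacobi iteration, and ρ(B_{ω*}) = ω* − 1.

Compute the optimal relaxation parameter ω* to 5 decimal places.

ω* = 1.92063

n=75: λ(B_J) = 1 − λ(A)/2 = cos(kπ/76); k=1 gives ρ_J = 0.99915.
1 − cos²(π/76) = sin²(π/76) ⇒ √(1−ρ_J²) = sin(π/76) = 0.041325.
ω* = 2 / (1 + 0.041325) = 2 / 1.041325 ≈ 1.92063.
[ρ_SOR] ω* − 1 = 0.92063.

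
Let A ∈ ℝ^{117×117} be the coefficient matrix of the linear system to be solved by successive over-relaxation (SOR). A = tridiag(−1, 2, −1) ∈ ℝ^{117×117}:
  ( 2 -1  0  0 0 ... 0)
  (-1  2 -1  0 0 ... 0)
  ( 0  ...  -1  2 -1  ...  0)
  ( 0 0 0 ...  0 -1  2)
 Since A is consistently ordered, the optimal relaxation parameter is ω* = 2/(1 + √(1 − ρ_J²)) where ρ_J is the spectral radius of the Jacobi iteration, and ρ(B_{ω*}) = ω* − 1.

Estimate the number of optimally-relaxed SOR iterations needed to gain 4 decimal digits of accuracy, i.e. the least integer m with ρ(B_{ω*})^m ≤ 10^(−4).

m = 173

½·tridiag(1,0,1) at n=117: λ_k = cos(kπ/118); max |λ| at k=1 ⇒ ρ_J = cos(π/118) ≈ 0.9996456.
root = sin(π/118) = 0.0266205  (since 1−cos² = sin²).
Young: ω* = 2/(1+√(1−ρ_J²)) = 2/(1+0.0266205) = 2/1.0266205 = 1.9481396.
ρ_SOR = ω* − 1 = 1.9481396 − 1 = 0.9481396.
m ≥ 4·ln10 / (−ln 0.9481396) = 172.953; smallest integer m = 173.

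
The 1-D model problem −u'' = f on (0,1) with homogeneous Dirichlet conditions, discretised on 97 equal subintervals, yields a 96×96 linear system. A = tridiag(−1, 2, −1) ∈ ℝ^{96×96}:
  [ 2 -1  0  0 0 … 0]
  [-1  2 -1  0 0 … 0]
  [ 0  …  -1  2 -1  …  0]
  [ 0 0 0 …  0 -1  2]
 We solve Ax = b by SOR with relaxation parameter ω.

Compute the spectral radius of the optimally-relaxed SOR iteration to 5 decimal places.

ρ_SOR = 0.93727

n=96: λ(B_J) = 1 − λ(A)/2 = cos(kπ/97); k=1 gives ρ_J = 0.99948.
1 − cos²(π/97) = sin²(π/97) ⇒ √(1−ρ_J²) = sin(π/97) = 0.032382.
Then 2/(1+√(1−ρ_J²)) = 2/(1+0.032382); ω* = 2/1.032382 = 1.93727.
ρ_SOR = ω* − 1 = 1.93727 − 1 = 0.93727.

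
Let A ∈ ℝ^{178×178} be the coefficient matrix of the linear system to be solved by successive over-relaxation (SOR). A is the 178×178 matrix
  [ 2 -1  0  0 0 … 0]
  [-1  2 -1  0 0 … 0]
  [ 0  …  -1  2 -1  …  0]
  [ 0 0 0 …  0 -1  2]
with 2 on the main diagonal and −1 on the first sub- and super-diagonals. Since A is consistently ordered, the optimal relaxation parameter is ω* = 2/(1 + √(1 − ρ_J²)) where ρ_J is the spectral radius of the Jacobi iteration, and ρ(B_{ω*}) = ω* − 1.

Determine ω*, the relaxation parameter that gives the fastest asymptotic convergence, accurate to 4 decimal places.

With n=178, ρ(Jacobi) = cos(π/179) = 0.9998.
√(1−ρ_J²) = |sin(π/179)| = 0.01755
So ω* = 2/1.01755 = 1.9655 (Young).
Hence ρ(B_{ω*}) = 1.9655 − 1 = 0.9655.

ω* = 1.9655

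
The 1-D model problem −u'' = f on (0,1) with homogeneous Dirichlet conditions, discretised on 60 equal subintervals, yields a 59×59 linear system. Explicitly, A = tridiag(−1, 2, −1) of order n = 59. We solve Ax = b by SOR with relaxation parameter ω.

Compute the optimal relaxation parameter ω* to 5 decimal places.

B_J for the 59×59 system has eigenvalues cos(kπ/60); ρ_J = cos(π/60) = 0.99863.
√(1 − cos²(π/60)) = sin(π/60) ≈ 0.052336.
Then 2/(1+√(1−ρ_J²)) = 2/(1+0.052336); ω* = 2/1.052336 = 1.90053.
Hence ρ(B_{ω*}) = 1.90053 − 1 = 0.90053.

ω* = 1.90053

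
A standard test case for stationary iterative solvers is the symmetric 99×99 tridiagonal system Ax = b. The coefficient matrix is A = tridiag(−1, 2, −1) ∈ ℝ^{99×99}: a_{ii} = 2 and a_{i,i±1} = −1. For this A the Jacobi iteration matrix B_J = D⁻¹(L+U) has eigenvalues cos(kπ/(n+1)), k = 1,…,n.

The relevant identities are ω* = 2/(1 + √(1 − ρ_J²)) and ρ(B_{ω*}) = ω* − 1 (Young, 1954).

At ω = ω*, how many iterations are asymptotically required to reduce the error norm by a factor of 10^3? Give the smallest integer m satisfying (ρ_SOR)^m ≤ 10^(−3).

[ρ_J] n=99: ρ(B_J) = cos(π/(n+1)) = cos(π/100) = 0.9995066.
root = sin(π/100) = 0.0314108  (since 1−cos² = sin²).
ω* = 2/(1+0.0314108) = 1.9390916
and ρ(B_{ω*}) = 1.9390916 − 1 = 0.9390916.
m ≥ 3·ln10 / (−ln 0.9390916) = 109.922; smallest integer m = 110.

m = 110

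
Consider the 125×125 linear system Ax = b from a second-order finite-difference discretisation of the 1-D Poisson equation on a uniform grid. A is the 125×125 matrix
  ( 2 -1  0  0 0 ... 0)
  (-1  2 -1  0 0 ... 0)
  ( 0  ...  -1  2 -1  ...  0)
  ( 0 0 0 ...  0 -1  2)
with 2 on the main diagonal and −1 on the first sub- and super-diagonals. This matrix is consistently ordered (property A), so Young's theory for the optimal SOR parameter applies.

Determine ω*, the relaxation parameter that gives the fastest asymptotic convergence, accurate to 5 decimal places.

n=125: λ(B_J) = 1 − λ(A)/2 = cos(kπ/126); k=1 gives ρ_J = 0.99969.
√(1−ρ_J²) = |sin(π/126)| = 0.024931
[ω*] 2 ÷ (1 + 0.024931) = 2 ÷ 1.024931 = 1.95135.
ρ_SOR = ω* − 1 = 1.95135 − 1 = 0.95135.

ω* = 1.95135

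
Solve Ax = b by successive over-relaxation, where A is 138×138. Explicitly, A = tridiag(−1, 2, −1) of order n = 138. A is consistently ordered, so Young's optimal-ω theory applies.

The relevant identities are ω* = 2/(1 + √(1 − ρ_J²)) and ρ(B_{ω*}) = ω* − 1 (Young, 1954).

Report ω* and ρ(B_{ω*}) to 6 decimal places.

n=138: λ(B_J) = 1 − λ(A)/2 = cos(kπ/139); k=1 gives ρ_J = 0.999745.
1 − cos²(π/139) = sin²(π/139) ⇒ √(1−ρ_J²) = sin(π/139) = 0.0225995.
Then 2/(1+√(1−ρ_J²)) = 2/(1+0.0225995); ω* = 2/1.0225995 = 1.955800.
ρ(B_{ω*}) = ω*−1 = 0.955800

ω* = 1.955800, ρ_SOR = 0.955800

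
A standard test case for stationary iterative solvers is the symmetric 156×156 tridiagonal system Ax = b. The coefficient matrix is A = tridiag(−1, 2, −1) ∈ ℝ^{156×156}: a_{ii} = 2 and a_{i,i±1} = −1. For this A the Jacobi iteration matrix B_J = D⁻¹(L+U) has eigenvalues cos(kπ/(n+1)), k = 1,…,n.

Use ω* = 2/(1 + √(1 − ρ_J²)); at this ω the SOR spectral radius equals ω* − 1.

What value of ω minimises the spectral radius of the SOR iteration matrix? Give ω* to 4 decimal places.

B_J for the 156×156 system has eigenvalues cos(kπ/157); ρ_J = cos(π/157) = 0.9998.
√(1−ρ_J²) simplifies to sin(π/157) = 0.02001.
Young: ω* = 2/(1+√(1−ρ_J²)) = 2/(1+0.02001) = 2/1.02001 = 1.9608.
ρ_SOR = ω* − 1 = 1.9608 − 1 = 0.9608.

ω* = 1.9608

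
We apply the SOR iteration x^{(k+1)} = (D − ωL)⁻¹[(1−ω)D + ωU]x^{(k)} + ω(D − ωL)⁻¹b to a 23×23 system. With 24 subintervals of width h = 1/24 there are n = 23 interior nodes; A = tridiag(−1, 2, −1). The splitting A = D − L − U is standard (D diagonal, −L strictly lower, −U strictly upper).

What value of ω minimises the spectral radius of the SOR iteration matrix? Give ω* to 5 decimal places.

ρ_J = max_k |cos(kπ/24)| = cos(π/24) = 0.99144
root = sin(π/24) = 0.130526  (since 1−cos² = sin²).
[ω*] 2 ÷ (1 + 0.130526) = 2 ÷ 1.130526 = 1.76909.
Hence ρ(B_{ω*}) = 1.76909 − 1 = 0.76909.

ω* = 1.76909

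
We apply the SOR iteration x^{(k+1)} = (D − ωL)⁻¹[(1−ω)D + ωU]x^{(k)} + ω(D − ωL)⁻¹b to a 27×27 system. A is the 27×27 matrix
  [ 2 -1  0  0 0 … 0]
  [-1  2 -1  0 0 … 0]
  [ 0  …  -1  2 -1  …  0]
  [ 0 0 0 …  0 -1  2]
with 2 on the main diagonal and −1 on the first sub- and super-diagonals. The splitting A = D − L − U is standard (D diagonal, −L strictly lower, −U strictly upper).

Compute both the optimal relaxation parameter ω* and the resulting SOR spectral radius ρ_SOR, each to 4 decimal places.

With n=27, ρ(Jacobi) = cos(π/28) = 0.9937.
√(1−ρ_J²) = |sin(π/28)| = 0.11196
Then 2/(1+√(1−ρ_J²)) = 2/(1+0.11196); ω* = 2/1.11196 = 1.7986.
ρ_SOR = ω* − 1 = 1.7986 − 1 = 0.7986.

ω* = 1.7986, ρ_SOR = 0.7986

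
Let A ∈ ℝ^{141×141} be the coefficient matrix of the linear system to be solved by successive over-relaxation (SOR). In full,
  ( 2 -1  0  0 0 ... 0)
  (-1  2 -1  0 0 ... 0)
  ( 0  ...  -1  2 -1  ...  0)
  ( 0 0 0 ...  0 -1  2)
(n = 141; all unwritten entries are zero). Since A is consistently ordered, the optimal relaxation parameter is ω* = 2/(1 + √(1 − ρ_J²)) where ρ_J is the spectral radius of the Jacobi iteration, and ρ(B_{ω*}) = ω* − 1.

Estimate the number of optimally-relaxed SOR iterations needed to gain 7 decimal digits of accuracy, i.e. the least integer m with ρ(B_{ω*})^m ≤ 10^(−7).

With n=141, ρ(Jacobi) = cos(π/142) = 0.9997553.
1 − cos²(π/142) = sin²(π/142) ⇒ √(1−ρ_J²) = sin(π/142) = 0.0221221.
ω* = 2/(1 + 0.0221221) = 2/1.0221221 = 1.9567134.
ρ_SOR = ω* − 1 = 1.9567134 − 1 = 0.9567134.
7·ln10 = 16.1181; −ln(0.9567134) = 0.0442514; m = ⌈16.1181/0.0442514⌉ = ⌈364.239⌉ = 365.

m = 365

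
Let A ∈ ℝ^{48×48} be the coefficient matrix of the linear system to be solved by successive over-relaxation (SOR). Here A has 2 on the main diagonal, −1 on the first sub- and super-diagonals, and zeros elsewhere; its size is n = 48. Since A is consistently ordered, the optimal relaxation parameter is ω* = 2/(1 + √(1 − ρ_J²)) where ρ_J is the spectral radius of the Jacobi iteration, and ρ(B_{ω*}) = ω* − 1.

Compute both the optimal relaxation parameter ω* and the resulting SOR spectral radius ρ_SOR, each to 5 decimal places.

With n=48, ρ(Jacobi) = cos(π/49) = 0.99795.
√(1−ρ_J²) simplifies to sin(π/49) = 0.064070.
ω* = 2 / (1 + 0.064070) = 2 / 1.064070 ≈ 1.87958.
ρ_SOR = ω* − 1 ≈ 0.87958.

ω* = 1.87958, ρ_SOR = 0.87958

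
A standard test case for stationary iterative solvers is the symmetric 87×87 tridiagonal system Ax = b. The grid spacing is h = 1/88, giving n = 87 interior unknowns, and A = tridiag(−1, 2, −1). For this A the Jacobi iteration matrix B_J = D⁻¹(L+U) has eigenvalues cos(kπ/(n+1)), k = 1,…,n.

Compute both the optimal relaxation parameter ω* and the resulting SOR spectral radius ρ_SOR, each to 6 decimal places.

ω* = 1.931075, ρ_SOR = 0.931075

B_J for the 87×87 system has eigenvalues cos(kπ/88); ρ_J = cos(π/88) = 0.999363.
√(1 − cos²(π/88)) = sin(π/88) ≈ 0.0356923.
ω* = 2/(1+0.0356923) = 1.931075
Hence ρ(B_{ω*}) = 1.931075 − 1 = 0.931075.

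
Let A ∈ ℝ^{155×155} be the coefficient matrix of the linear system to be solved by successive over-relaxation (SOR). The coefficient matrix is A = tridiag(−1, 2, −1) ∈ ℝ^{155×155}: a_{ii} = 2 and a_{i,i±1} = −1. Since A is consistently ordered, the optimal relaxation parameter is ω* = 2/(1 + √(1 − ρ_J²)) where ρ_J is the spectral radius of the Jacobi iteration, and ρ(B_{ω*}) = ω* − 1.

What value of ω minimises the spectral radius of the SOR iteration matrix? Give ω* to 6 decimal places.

n=155: λ(B_J) = 1 − λ(A)/2 = cos(kπ/156); k=1 gives ρ_J = 0.999797.
1 − cos²(π/156) = sin²(π/156) ⇒ √(1−ρ_J²) = sin(π/156) = 0.0201371.
[ω*] 2 ÷ (1 + 0.0201371) = 2 ÷ 1.0201371 = 1.960521.
Hence ρ(B_{ω*}) = 1.960521 − 1 = 0.960521.

ω* = 1.960521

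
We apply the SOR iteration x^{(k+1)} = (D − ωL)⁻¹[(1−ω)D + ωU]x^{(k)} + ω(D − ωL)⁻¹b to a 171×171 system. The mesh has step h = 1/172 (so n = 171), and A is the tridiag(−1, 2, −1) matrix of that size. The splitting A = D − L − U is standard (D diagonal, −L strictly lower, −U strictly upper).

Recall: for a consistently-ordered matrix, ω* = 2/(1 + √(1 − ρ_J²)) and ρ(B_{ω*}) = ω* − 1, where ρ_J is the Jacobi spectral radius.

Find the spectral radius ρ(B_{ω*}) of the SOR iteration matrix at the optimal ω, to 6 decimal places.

ρ_SOR = 0.964127

With n=171, ρ(Jacobi) = cos(π/172) = 0.999833.
√(1−ρ_J²) simplifies to sin(π/172) = 0.0182641.
ω* = 2/(1 + 0.0182641) = 2/1.0182641 = 1.964127.
ρ(B_{ω*}) = ω*−1 = 0.964127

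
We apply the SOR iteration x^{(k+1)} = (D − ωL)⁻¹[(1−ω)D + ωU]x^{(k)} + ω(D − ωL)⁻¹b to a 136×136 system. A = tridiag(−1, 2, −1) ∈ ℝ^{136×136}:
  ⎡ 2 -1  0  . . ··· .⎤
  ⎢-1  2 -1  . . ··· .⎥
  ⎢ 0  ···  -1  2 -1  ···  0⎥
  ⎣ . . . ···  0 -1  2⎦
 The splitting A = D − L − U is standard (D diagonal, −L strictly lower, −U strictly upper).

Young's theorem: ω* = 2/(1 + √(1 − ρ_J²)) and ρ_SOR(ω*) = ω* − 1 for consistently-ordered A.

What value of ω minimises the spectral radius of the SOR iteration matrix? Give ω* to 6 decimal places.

ω* = 1.955169

ρ_J = max_k |cos(kπ/137)| = cos(π/137) = 0.999737
1 − cos²(π/137) = sin²(π/137) ⇒ √(1−ρ_J²) = sin(π/137) = 0.0229293.
[ω*] 2 ÷ (1 + 0.0229293) = 2 ÷ 1.0229293 = 1.955169.
At ω = 1.955169 every |λ(B_ω)| = ω−1, so ρ_SOR = 0.955169.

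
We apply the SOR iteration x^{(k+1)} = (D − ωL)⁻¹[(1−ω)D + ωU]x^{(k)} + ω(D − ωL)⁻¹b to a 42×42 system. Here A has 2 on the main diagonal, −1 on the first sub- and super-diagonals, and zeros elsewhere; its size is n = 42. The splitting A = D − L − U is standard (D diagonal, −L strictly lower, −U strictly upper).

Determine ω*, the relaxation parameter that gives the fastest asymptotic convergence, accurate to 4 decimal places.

ω* = 1.8639

ρ_J = max_k |cos(kπ/43)| = cos(π/43) = 0.9973
1 − cos²(π/43) = sin²(π/43) ⇒ √(1−ρ_J²) = sin(π/43) = 0.07300.
So ω* = 2/1.07300 = 1.8639 (Young).
ρ_SOR = ω* − 1 ≈ 0.8639.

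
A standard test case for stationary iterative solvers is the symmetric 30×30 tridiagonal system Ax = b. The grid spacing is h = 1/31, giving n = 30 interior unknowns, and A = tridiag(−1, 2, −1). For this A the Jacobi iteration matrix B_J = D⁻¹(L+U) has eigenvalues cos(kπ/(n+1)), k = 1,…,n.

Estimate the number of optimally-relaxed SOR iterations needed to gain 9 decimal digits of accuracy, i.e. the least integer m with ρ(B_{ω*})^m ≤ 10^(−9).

m = 103

B_J for the 30×30 system has eigenvalues cos(kπ/31); ρ_J = cos(π/31) = 0.9948693.
√(1−ρ_J²) simplifies to sin(π/31) = 0.1011683.
ω* = 2/(1 + 0.1011683) = 2/1.1011683 = 1.8162528.
At ω = 1.8162528 every |λ(B_ω)| = ω−1, so ρ_SOR = 0.8162528.
Need (0.8162528)^m ≤ 10^(−9): m ≥ 9·ln10/|ln 0.8162528| = 20.7233/0.203031 = 102.070 ⇒ m = 103.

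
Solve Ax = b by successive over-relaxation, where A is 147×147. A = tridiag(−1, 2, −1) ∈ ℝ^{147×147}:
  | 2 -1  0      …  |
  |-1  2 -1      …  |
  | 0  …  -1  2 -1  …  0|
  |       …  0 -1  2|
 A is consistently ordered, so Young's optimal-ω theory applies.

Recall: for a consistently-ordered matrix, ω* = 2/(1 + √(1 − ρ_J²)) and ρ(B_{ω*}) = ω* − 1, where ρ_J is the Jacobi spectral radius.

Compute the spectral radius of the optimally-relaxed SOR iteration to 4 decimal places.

With n=147, ρ(Jacobi) = cos(π/148) = 0.9998.
1 − cos²(π/148) = sin²(π/148) ⇒ √(1−ρ_J²) = sin(π/148) = 0.02123.
ω* = 2/(1+0.02123) = 1.9584
Hence ρ(B_{ω*}) = 1.9584 − 1 = 0.9584.

ρ_SOR = 0.9584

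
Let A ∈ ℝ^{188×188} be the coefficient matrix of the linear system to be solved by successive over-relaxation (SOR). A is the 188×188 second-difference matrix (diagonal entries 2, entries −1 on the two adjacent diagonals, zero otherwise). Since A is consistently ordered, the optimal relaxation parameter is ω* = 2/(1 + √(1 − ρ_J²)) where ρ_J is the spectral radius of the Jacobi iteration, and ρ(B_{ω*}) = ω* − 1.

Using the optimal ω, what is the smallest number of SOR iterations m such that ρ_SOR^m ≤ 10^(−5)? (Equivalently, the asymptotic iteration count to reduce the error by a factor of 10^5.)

n=188: λ(B_J) = 1 − λ(A)/2 = cos(kπ/189); k=1 gives ρ_J = 0.9998619.
root = sin(π/189) = 0.0166214  (since 1−cos² = sin²).
ω* = 2/(1+0.0166214) = 1.9673007
ρ_SOR = ω* − 1 ≈ 0.9673007.
5·ln10 = 11.5129; −ln(0.9673007) = 0.0332459; m = ⌈11.5129/0.0332459⌉ = ⌈346.295⌉ = 347.

m = 347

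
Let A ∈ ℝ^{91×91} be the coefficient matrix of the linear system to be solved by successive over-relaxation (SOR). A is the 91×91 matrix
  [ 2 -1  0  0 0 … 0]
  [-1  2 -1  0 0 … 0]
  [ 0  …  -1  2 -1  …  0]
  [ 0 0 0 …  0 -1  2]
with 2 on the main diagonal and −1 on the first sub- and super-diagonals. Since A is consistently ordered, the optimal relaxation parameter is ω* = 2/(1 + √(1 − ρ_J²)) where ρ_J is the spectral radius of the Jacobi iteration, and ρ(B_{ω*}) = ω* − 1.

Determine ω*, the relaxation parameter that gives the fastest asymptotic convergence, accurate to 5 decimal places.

½·tridiag(1,0,1) at n=91: λ_k = cos(kπ/92); max |λ| at k=1 ⇒ ρ_J = cos(π/92) ≈ 0.99942.
√(1 − cos²(π/92)) = sin(π/92) ≈ 0.034141.
So ω* = 2/1.034141 = 1.93397 (Young).
ρ(B_{ω*}) = ω*−1 = 0.93397

ω* = 1.93397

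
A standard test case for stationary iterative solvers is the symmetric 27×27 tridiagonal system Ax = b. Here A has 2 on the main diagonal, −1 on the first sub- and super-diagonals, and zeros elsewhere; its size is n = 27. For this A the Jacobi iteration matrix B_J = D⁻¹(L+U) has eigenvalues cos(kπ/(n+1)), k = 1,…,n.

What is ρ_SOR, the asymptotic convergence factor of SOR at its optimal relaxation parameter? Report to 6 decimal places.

ρ_SOR = 0.798619

B_J for the 27×27 system has eigenvalues cos(kπ/28); ρ_J = cos(π/28) = 0.993712.
root = sin(π/28) = 0.1119645  (since 1−cos² = sin²).
Young: ω* = 2/(1+√(1−ρ_J²)) = 2/(1+0.1119645) = 2/1.1119645 = 1.798619.
and ρ(B_{ω*}) = 1.798619 − 1 = 0.798619.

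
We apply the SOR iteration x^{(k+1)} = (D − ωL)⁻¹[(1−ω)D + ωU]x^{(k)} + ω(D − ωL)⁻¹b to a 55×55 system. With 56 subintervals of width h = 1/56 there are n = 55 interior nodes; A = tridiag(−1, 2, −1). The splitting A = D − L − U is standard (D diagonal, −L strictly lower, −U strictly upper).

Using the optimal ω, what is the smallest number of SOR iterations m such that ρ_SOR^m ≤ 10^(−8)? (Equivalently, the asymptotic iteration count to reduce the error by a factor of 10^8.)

spectrum of D⁻¹(L+U) = {cos(kπ/56) : 1≤k≤55}; ρ_J = cos(π/56) = 0.9984268.
√(1−ρ_J²) = |sin(π/56)| = 0.0560704
So ω* = 2/1.0560704 = 1.8938131 (Young).
[ρ_SOR] ω* − 1 = 0.8938131.
m ≥ 8·ln10 / (−ln 0.8938131) = 164.091; smallest integer m = 165.

m = 165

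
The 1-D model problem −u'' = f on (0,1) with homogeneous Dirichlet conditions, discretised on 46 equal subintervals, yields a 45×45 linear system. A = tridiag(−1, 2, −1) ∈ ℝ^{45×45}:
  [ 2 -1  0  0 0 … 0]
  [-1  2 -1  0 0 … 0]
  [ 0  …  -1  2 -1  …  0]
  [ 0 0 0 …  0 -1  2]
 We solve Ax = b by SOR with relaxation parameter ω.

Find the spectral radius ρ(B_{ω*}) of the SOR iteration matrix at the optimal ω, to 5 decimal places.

With n=45, ρ(Jacobi) = cos(π/46) = 0.99767.
root = sin(π/46) = 0.068242  (since 1−cos² = sin²).
[ω*] 2 ÷ (1 + 0.068242) = 2 ÷ 1.068242 = 1.87223.
Hence ρ(B_{ω*}) = 1.87223 − 1 = 0.87223.

ρ_SOR = 0.87223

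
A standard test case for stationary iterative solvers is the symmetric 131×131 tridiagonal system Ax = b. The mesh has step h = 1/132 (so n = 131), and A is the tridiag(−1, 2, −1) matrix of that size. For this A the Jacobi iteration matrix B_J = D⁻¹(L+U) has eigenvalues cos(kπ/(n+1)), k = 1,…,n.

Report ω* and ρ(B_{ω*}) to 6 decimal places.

ω* = 1.953511, ρ_SOR = 0.953511

B_J for the 131×131 system has eigenvalues cos(kπ/132); ρ_J = cos(π/132) = 0.999717.
√(1−ρ_J²) simplifies to sin(π/132) = 0.0237977.
So ω* = 2/1.0237977 = 1.953511 (Young).
[ρ_SOR] ω* − 1 = 0.953511.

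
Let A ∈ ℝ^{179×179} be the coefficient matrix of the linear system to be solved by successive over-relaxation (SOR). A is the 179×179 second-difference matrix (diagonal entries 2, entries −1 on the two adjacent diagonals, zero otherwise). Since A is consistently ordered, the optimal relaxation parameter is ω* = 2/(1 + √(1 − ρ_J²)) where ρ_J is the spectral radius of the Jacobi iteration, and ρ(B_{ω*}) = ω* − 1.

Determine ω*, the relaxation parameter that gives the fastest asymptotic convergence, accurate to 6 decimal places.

spectrum of D⁻¹(L+U) = {cos(kπ/180) : 1≤k≤179}; ρ_J = cos(π/180) = 0.999848.
root = sin(π/180) = 0.0174524  (since 1−cos² = sin²).
ω* = 2/(1+0.0174524) = 1.965694
ρ(B_{ω*}) = ω*−1 = 0.965694

ω* = 1.965694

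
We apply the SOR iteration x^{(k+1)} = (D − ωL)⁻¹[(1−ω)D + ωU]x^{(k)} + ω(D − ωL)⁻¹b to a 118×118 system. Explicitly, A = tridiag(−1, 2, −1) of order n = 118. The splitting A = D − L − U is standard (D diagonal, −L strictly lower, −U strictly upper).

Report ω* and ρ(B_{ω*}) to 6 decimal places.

ω* = 1.948564, ρ_SOR = 0.948564

With n=118, ρ(Jacobi) = cos(π/119) = 0.999652.
√(1−ρ_J²) = |sin(π/119)| = 0.0263969
ω* = 2 / (1 + 0.0263969) = 2 / 1.0263969 ≈ 1.948564.
At ω = 1.948564 every |λ(B_ω)| = ω−1, so ρ_SOR = 0.948564.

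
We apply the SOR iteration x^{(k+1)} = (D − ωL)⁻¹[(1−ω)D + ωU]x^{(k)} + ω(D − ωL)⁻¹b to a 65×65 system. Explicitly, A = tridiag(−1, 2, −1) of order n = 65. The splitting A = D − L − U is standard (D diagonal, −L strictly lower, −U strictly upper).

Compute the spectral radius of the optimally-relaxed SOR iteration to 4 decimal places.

ρ_SOR = 0.9092

ρ_J = max_k |cos(kπ/66)| = cos(π/66) = 0.9989
√(1−ρ_J²) simplifies to sin(π/66) = 0.04758.
ω* = 2/(1 + 0.04758) = 2/1.04758 = 1.9092.
ρ_SOR = ω* − 1 ≈ 0.9092.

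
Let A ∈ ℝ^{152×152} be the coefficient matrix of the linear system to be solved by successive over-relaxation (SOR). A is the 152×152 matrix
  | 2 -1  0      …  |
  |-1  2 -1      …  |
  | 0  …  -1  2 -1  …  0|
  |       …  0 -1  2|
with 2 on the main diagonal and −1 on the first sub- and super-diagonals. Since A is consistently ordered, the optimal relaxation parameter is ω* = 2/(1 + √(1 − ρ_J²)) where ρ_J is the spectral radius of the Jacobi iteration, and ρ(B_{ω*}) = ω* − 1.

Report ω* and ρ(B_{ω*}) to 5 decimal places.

spectrum of D⁻¹(L+U) = {cos(kπ/153) : 1≤k≤152}; ρ_J = cos(π/153) = 0.99979.
root = sin(π/153) = 0.020532  (since 1−cos² = sin²).
ω* = 2 / (1 + 0.020532) = 2 / 1.020532 ≈ 1.95976.
ρ_SOR = ω* − 1 = 1.95976 − 1 = 0.95976.

ω* = 1.95976, ρ_SOR = 0.95976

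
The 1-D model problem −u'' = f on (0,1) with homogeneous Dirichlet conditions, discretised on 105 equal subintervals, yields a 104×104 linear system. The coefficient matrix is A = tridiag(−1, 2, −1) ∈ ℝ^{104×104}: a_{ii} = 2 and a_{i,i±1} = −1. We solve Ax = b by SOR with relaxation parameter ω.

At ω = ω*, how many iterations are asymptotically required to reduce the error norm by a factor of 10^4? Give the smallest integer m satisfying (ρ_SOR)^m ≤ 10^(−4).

m = 154

With n=104, ρ(Jacobi) = cos(π/105) = 0.9995524.
root = sin(π/105) = 0.0299155  (since 1−cos² = sin²).
ω* = 2/(1+0.0299155) = 1.9419069
At ω = 1.9419069 every |λ(B_ω)| = ω−1, so ρ_SOR = 0.9419069.
4·ln10 = 9.21034; −ln(0.9419069) = 0.0598488; m = ⌈9.21034/0.0598488⌉ = ⌈153.893⌉ = 154.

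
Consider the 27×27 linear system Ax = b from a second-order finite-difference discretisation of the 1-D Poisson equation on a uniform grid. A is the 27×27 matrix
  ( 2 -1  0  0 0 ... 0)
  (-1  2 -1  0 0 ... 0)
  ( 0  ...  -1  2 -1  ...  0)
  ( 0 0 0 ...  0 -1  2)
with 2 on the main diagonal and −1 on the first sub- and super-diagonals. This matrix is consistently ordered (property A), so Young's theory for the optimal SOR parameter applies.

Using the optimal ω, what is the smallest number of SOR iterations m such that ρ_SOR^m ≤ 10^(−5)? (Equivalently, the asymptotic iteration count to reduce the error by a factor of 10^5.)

spectrum of D⁻¹(L+U) = {cos(kπ/28) : 1≤k≤27}; ρ_J = cos(π/28) = 0.9937122.
√(1 − cos²(π/28)) = sin(π/28) ≈ 0.1119645.
Young: ω* = 2/(1+√(1−ρ_J²)) = 2/(1+0.1119645) = 2/1.1119645 = 1.7986186.
and ρ(B_{ω*}) = 1.7986186 − 1 = 0.7986186.
m ≥ 5·ln10 / (−ln 0.7986186) = 51.198; smallest integer m = 52.

m = 52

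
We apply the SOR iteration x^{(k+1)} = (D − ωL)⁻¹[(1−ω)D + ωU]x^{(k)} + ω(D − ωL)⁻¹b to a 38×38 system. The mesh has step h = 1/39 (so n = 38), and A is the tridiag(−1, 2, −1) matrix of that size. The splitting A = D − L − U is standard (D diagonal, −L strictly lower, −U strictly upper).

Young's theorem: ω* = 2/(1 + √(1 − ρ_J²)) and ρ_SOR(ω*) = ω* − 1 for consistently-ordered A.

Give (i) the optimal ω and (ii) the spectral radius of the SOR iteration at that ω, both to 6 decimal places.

ρ_J = max_k |cos(kπ/39)| = cos(π/39) = 0.996757
√(1 − cos²(π/39)) = sin(π/39) ≈ 0.0804666.
[ω*] 2 ÷ (1 + 0.0804666) = 2 ÷ 1.0804666 = 1.851052.
ρ_SOR = ω* − 1 ≈ 0.851052.

ω* = 1.851052, ρ_SOR = 0.851052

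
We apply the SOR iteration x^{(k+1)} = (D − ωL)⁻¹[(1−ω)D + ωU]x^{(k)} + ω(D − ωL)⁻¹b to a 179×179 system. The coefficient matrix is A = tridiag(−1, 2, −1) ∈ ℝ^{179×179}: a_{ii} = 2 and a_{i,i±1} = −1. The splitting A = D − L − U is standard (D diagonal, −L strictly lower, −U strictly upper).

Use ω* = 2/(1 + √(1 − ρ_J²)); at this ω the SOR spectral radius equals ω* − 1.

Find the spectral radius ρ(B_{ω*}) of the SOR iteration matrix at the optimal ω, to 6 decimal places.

spectrum of D⁻¹(L+U) = {cos(kπ/180) : 1≤k≤179}; ρ_J = cos(π/180) = 0.999848.
root = sin(π/180) = 0.0174524  (since 1−cos² = sin²).
Young: ω* = 2/(1+√(1−ρ_J²)) = 2/(1+0.0174524) = 2/1.0174524 = 1.965694.
ρ(B_{ω*}) = ω*−1 = 0.965694

ρ_SOR = 0.965694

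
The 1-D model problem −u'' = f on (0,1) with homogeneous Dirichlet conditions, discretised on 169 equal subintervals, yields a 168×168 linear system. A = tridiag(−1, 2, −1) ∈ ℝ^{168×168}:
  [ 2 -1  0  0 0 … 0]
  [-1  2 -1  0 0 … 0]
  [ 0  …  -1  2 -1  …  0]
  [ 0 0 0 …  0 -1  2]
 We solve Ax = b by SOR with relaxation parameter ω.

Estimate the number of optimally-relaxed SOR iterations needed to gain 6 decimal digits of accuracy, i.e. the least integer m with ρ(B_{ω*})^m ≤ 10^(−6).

n=168: λ(B_J) = 1 − λ(A)/2 = cos(kπ/169); k=1 gives ρ_J = 0.9998272.
root = sin(π/169) = 0.0185882  (since 1−cos² = sin²).
ω* = 2/(1 + 0.0185882) = 2/1.0185882 = 1.9635020.
and ρ(B_{ω*}) = 1.9635020 − 1 = 0.9635020.
For 6 digits: m = 6·ln10 / (−ln 0.9635020) = 13.8155/0.0371807 = 371.577; round up → m = 372.

m = 372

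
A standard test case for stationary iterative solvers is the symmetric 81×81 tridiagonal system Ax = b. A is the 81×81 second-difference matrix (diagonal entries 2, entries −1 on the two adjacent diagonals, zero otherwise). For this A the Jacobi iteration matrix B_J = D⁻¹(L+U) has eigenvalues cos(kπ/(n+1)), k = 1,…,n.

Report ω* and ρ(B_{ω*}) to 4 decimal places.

With n=81, ρ(Jacobi) = cos(π/82) = 0.9993.
root = sin(π/82) = 0.03830  (since 1−cos² = sin²).
Young: ω* = 2/(1+√(1−ρ_J²)) = 2/(1+0.03830) = 2/1.03830 = 1.9262.
ρ_SOR = ω* − 1 ≈ 0.9262.

ω* = 1.9262, ρ_SOR = 0.9262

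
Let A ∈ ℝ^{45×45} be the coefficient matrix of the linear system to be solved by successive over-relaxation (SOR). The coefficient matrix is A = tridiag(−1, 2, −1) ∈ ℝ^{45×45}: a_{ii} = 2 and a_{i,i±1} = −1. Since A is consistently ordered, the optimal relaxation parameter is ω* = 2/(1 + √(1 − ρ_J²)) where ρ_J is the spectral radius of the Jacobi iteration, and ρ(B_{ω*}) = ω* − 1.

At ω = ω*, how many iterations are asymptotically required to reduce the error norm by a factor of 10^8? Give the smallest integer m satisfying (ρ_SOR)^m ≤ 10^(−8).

With n=45, ρ(Jacobi) = cos(π/46) = 0.9976688.
√(1−ρ_J²) = |sin(π/46)| = 0.0682424
So ω* = 2/1.0682424 = 1.8722342 (Young).
[ρ_SOR] ω* − 1 = 0.8722342.
m ≥ 8·ln10 / (−ln 0.8722342) = 134.756; smallest integer m = 135.

m = 135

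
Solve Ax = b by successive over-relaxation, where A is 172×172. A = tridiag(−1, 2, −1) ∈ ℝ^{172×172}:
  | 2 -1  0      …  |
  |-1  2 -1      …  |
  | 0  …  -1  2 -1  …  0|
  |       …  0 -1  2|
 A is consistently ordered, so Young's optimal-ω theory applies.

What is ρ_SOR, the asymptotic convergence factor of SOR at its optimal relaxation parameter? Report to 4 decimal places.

ρ_SOR = 0.9643

B_J for the 172×172 system has eigenvalues cos(kπ/173); ρ_J = cos(π/173) = 0.9998.
root = sin(π/173) = 0.01816  (since 1−cos² = sin²).
ω* = 2 / (1 + 0.01816) = 2 / 1.01816 ≈ 1.9643.
Hence ρ(B_{ω*}) = 1.9643 − 1 = 0.9643.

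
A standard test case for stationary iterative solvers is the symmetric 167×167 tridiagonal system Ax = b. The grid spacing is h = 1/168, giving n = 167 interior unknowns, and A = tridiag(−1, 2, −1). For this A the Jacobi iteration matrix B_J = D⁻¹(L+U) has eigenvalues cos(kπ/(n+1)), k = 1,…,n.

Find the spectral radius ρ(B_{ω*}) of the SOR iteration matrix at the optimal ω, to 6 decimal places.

ρ_SOR = 0.963289

B_J for the 167×167 system has eigenvalues cos(kπ/168); ρ_J = cos(π/168) = 0.999825.
root = sin(π/168) = 0.0186989  (since 1−cos² = sin²).
Young: ω* = 2/(1+√(1−ρ_J²)) = 2/(1+0.0186989) = 2/1.0186989 = 1.963289.
Hence ρ(B_{ω*}) = 1.963289 − 1 = 0.963289.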